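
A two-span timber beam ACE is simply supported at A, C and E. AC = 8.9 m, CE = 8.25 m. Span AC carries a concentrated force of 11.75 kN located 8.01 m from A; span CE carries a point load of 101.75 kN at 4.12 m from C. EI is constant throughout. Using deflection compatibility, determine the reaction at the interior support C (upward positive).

Insert a hinge at C; M_C is the redundant, and each span becomes simply supported.
Rotations at C on the released spans (each span's end-slope, ×1/EI):
  span AC: point load 11.75 at a = 8.01: Pab(L + a)/(6LEI) = 26.53/EI
  span CE: point load 101.75 at a = 4.12: Pab(L + b)/(6LEI) = 433/EI
  relative rotation θ_0 = (26.53 + 433)/EI = 459.5/EI
A unit hogging moment at C produces rotation L₁/(3EI) + L₂/(3EI) = 5.717/EI.
Slope continuity at C: θ_0 = M_C·5.717/EI, so M_C = 459.5/5.717 = 80.39 kN·m (hogging).
Span AC, ΣM about A with M_C applied at C: R_C^{AC}·8.9 = 94.12 + 80.39, so R_C^{AC} = 19.61 kN and R_A = 11.75 − 19.61 = -7.857 kN.
Span CE, ΣM about E: R_C^{CE}·8.25 = 420.2 + 80.39, so R_C^{CE} = 60.68 kN and R_E = 101.8 − 60.68 = 41.07 kN.
R_C = 19.61 + 60.68 = 80.29 kN.

R_C = 80.29 kN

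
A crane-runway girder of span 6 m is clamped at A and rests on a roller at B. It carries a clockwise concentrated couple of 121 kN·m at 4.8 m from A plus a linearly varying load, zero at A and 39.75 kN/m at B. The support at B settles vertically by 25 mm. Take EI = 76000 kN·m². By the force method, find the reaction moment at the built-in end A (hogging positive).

Take the reaction at B as the redundant and release it; the primary structure is a cantilever fixed at A.
Deflection at B on the released cantilever, summing each load's contribution:
  clockwise couple 121 at a = 4.8: M₀a(2L − a)/(2EI) = 2091/EI
  triangular load, peak 39.75 at the free end: 11w₀L⁴/(120EI) = 4722/EI
  δ_0 = 6813/EI
Tip deflection under a unit load at B: L³/(3EI) = 72/EI.
With EI = 76000 kN·m²: δ_0 = 0.089647 m and δ_{BB} = 0.000947 m/kN.
Compatibility — the beam at B must follow the support down by 0.025 m: δ_0 − R_B·δ_{BB} = 0.025, so R_B = (0.089647 − 0.025)/0.000947 = 68.24 kN.
Moment equilibrium about A: M_A = Σ(load moments about A) − R_B·L = 598 − 68.24×6 = 188.6 kN·m.

M_A = 188.6 kN·m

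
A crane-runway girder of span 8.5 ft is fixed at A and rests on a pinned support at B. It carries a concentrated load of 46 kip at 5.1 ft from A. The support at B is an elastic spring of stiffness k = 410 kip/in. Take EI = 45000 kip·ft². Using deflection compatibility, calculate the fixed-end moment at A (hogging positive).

Choose R_B as the redundant. The primary structure is the cantilever fixed at A.
Free-end deflection of the primary structure under the applied loading (downward +):
  point load 46 at a = 5.1: Pa²(3L − a)/(6EI) = 4068/EI
Flexibility coefficient — unit upward force at B: δ_{BB} = L³/(3EI) = 204.7/EI.
With EI = 45000 kip·ft²: δ_0 = 0.090399 ft and δ_{BB} = 0.004549 ft/kip.
Compatibility — the spring shortens by R_B/k under the reaction it provides: δ_0 − R_B·δ_{BB} = R_B/k. With 1/k = 1/(410×12) ft/kip = 0.000203 ft/kip, R_B = δ_0 / (δ_{BB} + 1/k) = 0.090399 / (0.004549 + 0.000203) = 19.02 kip.
Moment equilibrium about A: M_A = Σ(load moments about A) − R_B·L = 234.6 − 19.02×8.5 = 72.91 kip·ft.

M_A = 72.91 kip·ft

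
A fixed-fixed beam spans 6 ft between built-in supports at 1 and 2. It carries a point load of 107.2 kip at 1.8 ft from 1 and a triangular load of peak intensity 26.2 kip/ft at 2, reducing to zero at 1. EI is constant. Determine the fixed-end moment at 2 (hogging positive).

Take the two fixed-end moments M_1, M_2 as redundants; the released structure is the simple span 12.
On the primary (simply-supported) span, the end slopes from the loading are:
  at 1: point load 107.2 at a = 1.8: Pab(L + b)/(6LEI) = 229.6/EI
  at 2: point load 107.2 at a = 1.8: Pab(L + a)/(6LEI) = 175.6/EI
  at 1: triangular load, peak 26.2: 7w₀L³/(360EI) = 110/EI
  at 2: triangular load, peak 26.2: w₀L³/(45EI) = 125.8/EI
  θ_10 = 339.7/EI,  θ_20 = 301.4/EI
Flexibility coefficients: a unit moment at one end gives L/(3EI) there and L/(6EI) at the far end, so f₁₁ = f₂₂ = 2/EI and f₁₂ = f₂₁ = 1/EI.
Compatibility — zero rotation at each built-in end:
  2 M_1 + 1 M_2 = 339.7
  1 M_1 + 2 M_2 = 301.4
Solving the pair gives M_1 = 126 kip·ft and M_2 = 87.68 kip·ft (hogging).

M_2 = 87.68 kip·ft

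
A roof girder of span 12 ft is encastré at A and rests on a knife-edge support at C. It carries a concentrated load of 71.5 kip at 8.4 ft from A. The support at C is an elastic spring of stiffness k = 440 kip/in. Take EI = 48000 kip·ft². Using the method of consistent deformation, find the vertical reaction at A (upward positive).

R_A = 31.84 kip

Take the reaction at C as the redundant and release it; the primary structure is a cantilever fixed at A.
Downward deflection at the released point C due to the loads:
  point load 71.5 at a = 8.4: Pa²(3L − a)/(6EI) = 23207/EI
Flexibility coefficient — unit upward force at C: δ_{CC} = L³/(3EI) = 576/EI.
With EI = 48000 kip·ft²: δ_0 = 0.48348 ft and δ_{CC} = 0.012 ft/kip.
Compatibility — the spring shortens by R_C/k under the reaction it provides: δ_0 − R_C·δ_{CC} = R_C/k. With 1/k = 1/(440×12) ft/kip = 0.000189 ft/kip, R_C = δ_0 / (δ_{CC} + 1/k) = 0.48348 / (0.012 + 0.000189) = 39.66 kip.
Vertical equilibrium: R_A = ΣP − R_C = 71.5 − 39.66 = 31.84 kip.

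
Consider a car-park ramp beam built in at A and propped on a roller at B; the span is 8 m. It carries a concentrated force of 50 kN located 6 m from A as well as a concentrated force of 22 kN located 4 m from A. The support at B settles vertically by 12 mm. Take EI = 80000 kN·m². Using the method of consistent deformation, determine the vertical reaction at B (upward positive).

Choose R_B as the redundant. The primary structure is the cantilever fixed at A.
Deflection at B on the released cantilever, summing each load's contribution:
  point load 50 at a = 6: Pa²(3L − a)/(6EI) = 5400/EI
  point load 22 at a = 4: Pa²(3L − a)/(6EI) = 1173/EI
  δ_0 = 6573/EI
Flexibility coefficient — unit upward force at B: δ_{BB} = L³/(3EI) = 170.7/EI.
With EI = 80000 kN·m²: δ_0 = 0.082167 m and δ_{BB} = 0.002133 m/kN.
Compatibility — the beam at B must follow the support down by 0.012 m: δ_0 − R_B·δ_{BB} = 0.012, so R_B = (0.082167 − 0.012)/0.002133 = 32.89 kN.

R_B = 32.89 kN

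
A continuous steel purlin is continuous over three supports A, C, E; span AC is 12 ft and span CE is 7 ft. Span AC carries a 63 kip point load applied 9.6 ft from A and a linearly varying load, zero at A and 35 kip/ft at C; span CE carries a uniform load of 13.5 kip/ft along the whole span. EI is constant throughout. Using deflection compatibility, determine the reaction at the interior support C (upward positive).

R_C = 308.1 kip

Release continuity at C by inserting a hinge; the redundant is the internal moment M_C. The primary structure is two simply-supported spans AC and CE.
Discontinuity in slope at C on the released structure — sum the simple-span end rotations:
  span AC: point load 63 at a = 9.6: Pab(L + a)/(6LEI) = 435.5/EI
  span AC: triangular load, peak 35: w₀L³/(45EI) = 1344/EI
  span CE: UDL 13.5: wL³/(24EI) = 192.9/EI
  relative rotation θ_0 = (1779 + 192.9)/EI = 1972/EI
A unit hogging moment at C produces rotation L₁/(3EI) + L₂/(3EI) = 6.333/EI.
Slope continuity at C: θ_0 = M_C·6.333/EI, so M_C = 1972/6.333 = 311.4 kip·ft (hogging).
Span AC, ΣM about A with M_C applied at C: R_C^{AC}·12 = 2285 + 311.4, so R_C^{AC} = 216.4 kip and R_A = 273 − 216.4 = 56.65 kip.
Span CE, ΣM about E: R_C^{CE}·7 = 330.8 + 311.4, so R_C^{CE} = 91.74 kip and R_E = 94.5 − 91.74 = 2.76 kip.
R_C = 216.4 + 91.74 = 308.1 kip.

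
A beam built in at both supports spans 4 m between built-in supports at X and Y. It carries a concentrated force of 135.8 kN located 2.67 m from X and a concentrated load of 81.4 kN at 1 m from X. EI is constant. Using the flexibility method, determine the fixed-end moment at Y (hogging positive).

Take the two fixed-end moments M_X, M_Y as redundants; the released structure is the simple span XY.
End rotations of the released simple span under the applied load (×1/EI):
  at X: point load 135.8 at a = 2.67: Pab(L + b)/(6LEI) = 107.1/EI
  at Y: point load 135.8 at a = 2.67: Pab(L + a)/(6LEI) = 134/EI
  at X: point load 81.4 at a = 1: Pab(L + b)/(6LEI) = 71.22/EI
  at Y: point load 81.4 at a = 1: Pab(L + a)/(6LEI) = 50.88/EI
  θ_X0 = 178.3/EI,  θ_Y0 = 184.9/EI
Flexibility coefficients: a unit moment at one end gives L/(3EI) there and L/(6EI) at the far end, so f₁₁ = f₂₂ = 1.333/EI and f₁₂ = f₂₁ = 0.6667/EI.
Compatibility — zero rotation at each built-in end:
  1.333 M_X + 0.6667 M_Y = 178.3
  0.6667 M_X + 1.333 M_Y = 184.9
Solving the pair gives M_X = 85.87 kN·m and M_Y = 95.74 kN·m (hogging).

M_Y = 95.74 kN·m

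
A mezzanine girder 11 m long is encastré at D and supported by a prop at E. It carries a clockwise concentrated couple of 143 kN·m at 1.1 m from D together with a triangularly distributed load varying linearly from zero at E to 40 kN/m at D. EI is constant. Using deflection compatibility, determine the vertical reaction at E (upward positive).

Release the roller at E. Primary structure: cantilever fixed at D.
Deflection at E on the released cantilever, summing each load's contribution:
  clockwise couple 143 at a = 1.1: M₀a(2L − a)/(2EI) = 1644/EI
  triangular load, peak 40 at the fixed end: w₀L⁴/(30EI) = 19521/EI
  δ_0 = 21165/EI
Tip deflection under a unit load at E: L³/(3EI) = 443.7/EI.
The prop prevents deflection at E: R_E = δ_0/δ_{EE} = 21165/443.7 = 47.7 kN.

R_E = 47.7 kN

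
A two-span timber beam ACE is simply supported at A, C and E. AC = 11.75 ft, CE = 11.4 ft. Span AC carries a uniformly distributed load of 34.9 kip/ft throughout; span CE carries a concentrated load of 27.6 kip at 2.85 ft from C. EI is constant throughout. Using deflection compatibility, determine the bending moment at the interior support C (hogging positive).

Release continuity at C by inserting a hinge; the redundant is the internal moment M_C. The primary structure is two simply-supported spans AC and CE.
Discontinuity in slope at C on the released structure — sum the simple-span end rotations:
  span AC: UDL 34.9: wL³/(24EI) = 2359/EI
  span CE: point load 27.6 at a = 2.85: Pab(L + b)/(6LEI) = 196.2/EI
  relative rotation θ_0 = (2359 + 196.2)/EI = 2555/EI
A unit hogging moment at C produces rotation L₁/(3EI) + L₂/(3EI) = 7.717/EI.
Compatibility: M_C·(L₁+L₂)/(3EI) = θ_0, giving M_C = 331.1 kip·ft (hogging).

M_C = 331.1 kip·ft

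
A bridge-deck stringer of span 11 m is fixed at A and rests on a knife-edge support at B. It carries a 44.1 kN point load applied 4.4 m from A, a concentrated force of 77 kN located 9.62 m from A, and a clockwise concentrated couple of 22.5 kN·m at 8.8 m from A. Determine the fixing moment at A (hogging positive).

M_A = 135.5 kN·m

Choose R_B as the redundant. The primary structure is the cantilever fixed at A.
Downward deflection at the released point B due to the loads:
  point load 44.1 at a = 4.4: Pa²(3L − a)/(6EI) = 4070/EI
  point load 77 at a = 9.62: Pa²(3L − a)/(6EI) = 27767/EI
  clockwise couple 22.5 at a = 8.8: M₀a(2L − a)/(2EI) = 1307/EI
  δ_0 = 33144/EI
Flexibility coefficient — unit upward force at B: δ_{BB} = L³/(3EI) = 443.7/EI.
The prop prevents deflection at B: R_B = δ_0/δ_{BB} = 33144/443.7 = 74.7 kN.
Moment equilibrium about A: M_A = Σ(load moments about A) − R_B·L = 957.3 − 74.7×11 = 135.5 kN·m.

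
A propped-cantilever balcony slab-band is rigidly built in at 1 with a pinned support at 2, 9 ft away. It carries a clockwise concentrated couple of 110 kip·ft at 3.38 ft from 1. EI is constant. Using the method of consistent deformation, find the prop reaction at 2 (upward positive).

R_2 = 11.18 kip

Remove the prop at 2; the released (primary) structure is a cantilever built in at 1.
Deflection at 2 on the released cantilever, summing each load's contribution:
  clockwise couple 110 at a = 3.38: M₀a(2L − a)/(2EI) = 2718/EI
Flexibility coefficient — unit upward force at 2: δ_{22} = L³/(3EI) = 243/EI.
The prop prevents deflection at 2: R_2 = δ_0/δ_{22} = 2718/243 = 11.18 kip.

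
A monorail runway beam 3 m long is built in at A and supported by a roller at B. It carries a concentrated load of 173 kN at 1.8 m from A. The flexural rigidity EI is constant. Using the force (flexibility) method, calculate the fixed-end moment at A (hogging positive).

Remove the prop at B; the released (primary) structure is a cantilever built in at A.
Free-end deflection of the primary structure under the applied loading (downward +):
  point load 173 at a = 1.8: Pa²(3L − a)/(6EI) = 672.6/EI
Tip deflection under a unit load at B: L³/(3EI) = 9/EI.
The prop prevents deflection at B: R_B = δ_0/δ_{BB} = 672.6/9 = 74.74 kN.
Moment equilibrium about A: M_A = Σ(load moments about A) − R_B·L = 311.4 − 74.74×3 = 87.19 kN·m.

M_A = 87.19 kN·m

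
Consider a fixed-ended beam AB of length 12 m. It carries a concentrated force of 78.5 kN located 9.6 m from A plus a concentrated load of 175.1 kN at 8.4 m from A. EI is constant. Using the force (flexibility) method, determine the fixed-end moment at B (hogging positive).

M_B = 429.5 kN·m

Take the two fixed-end moments M_A, M_B as redundants; the released structure is the simple span AB.
End rotations of the released simple span under the applied load (×1/EI):
  at A: point load 78.5 at a = 9.6: Pab(L + b)/(6LEI) = 361.7/EI
  at B: point load 78.5 at a = 9.6: Pab(L + a)/(6LEI) = 542.6/EI
  at A: point load 175.1 at a = 8.4: Pab(L + b)/(6LEI) = 1147/EI
  at B: point load 175.1 at a = 8.4: Pab(L + a)/(6LEI) = 1500/EI
  θ_A0 = 1509/EI,  θ_B0 = 2043/EI
Flexibility coefficients: a unit moment at one end gives L/(3EI) there and L/(6EI) at the far end, so f₁₁ = f₂₂ = 4/EI and f₁₂ = f₂₁ = 2/EI.
Compatibility — zero rotation at each built-in end:
  4 M_A + 2 M_B = 1509
  2 M_A + 4 M_B = 2043
Solving the pair gives M_A = 162.5 kN·m and M_B = 429.5 kN·m (hogging).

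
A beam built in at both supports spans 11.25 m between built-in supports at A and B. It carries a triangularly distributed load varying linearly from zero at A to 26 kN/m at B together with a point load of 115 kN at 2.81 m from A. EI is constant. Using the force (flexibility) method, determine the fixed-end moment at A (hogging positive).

M_A = 291.6 kN·m

Release both end moments; the primary structure is a simply-supported span AB with redundants M_A and M_B.
End rotations of the released simple span under the applied load (×1/EI):
  at A: triangular load, peak 26: 7w₀L³/(360EI) = 719.8/EI
  at B: triangular load, peak 26: w₀L³/(45EI) = 822.7/EI
  at A: point load 115 at a = 2.81: Pab(L + b)/(6LEI) = 795.6/EI
  at B: point load 115 at a = 2.81: Pab(L + a)/(6LEI) = 568.1/EI
  θ_A0 = 1515/EI,  θ_B0 = 1391/EI
Flexibility coefficients: a unit moment at one end gives L/(3EI) there and L/(6EI) at the far end, so f₁₁ = f₂₂ = 3.75/EI and f₁₂ = f₂₁ = 1.875/EI.
Compatibility — zero rotation at each built-in end:
  3.75 M_A + 1.875 M_B = 1515
  1.875 M_A + 3.75 M_B = 1391
Solving the pair gives M_A = 291.6 kN·m and M_B = 225.1 kN·m (hogging).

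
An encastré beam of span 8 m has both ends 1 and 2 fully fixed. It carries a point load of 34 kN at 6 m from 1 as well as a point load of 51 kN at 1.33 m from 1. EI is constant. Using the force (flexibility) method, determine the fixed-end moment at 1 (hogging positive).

Take the two fixed-end moments M_1, M_2 as redundants; the released structure is the simple span 12.
End rotations of the released simple span under the applied load (×1/EI):
  at 1: point load 34 at a = 6: Pab(L + b)/(6LEI) = 85/EI
  at 2: point load 34 at a = 6: Pab(L + a)/(6LEI) = 119/EI
  at 1: point load 51 at a = 1.33: Pab(L + b)/(6LEI) = 138.3/EI
  at 2: point load 51 at a = 1.33: Pab(L + a)/(6LEI) = 87.94/EI
  θ_10 = 223.3/EI,  θ_20 = 206.9/EI
Flexibility coefficients: a unit moment at one end gives L/(3EI) there and L/(6EI) at the far end, so f₁₁ = f₂₂ = 2.667/EI and f₁₂ = f₂₁ = 1.333/EI.
Compatibility — zero rotation at each built-in end:
  2.667 M_1 + 1.333 M_2 = 223.3
  1.333 M_1 + 2.667 M_2 = 206.9
Solving the pair gives M_1 = 59.9 kN·m and M_2 = 47.65 kN·m (hogging).

M_1 = 59.9 kN·m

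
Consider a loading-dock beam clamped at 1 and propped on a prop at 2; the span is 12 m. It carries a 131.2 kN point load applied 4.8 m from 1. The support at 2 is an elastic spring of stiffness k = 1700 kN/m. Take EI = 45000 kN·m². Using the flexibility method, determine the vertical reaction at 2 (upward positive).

Take the reaction at 2 as the redundant and release it; the primary structure is a cantilever fixed at 1.
Downward deflection at the released point 2 due to the loads:
  point load 131.2 at a = 4.8: Pa²(3L − a)/(6EI) = 15719/EI
Flexibility coefficient — unit upward force at 2: δ_{22} = L³/(3EI) = 576/EI.
With EI = 45000 kN·m²: δ_0 = 0.34931 m and δ_{22} = 0.0128 m/kN.
Compatibility — the spring shortens by R_2/k under the reaction it provides: δ_0 − R_2·δ_{22} = R_2/k. With 1/k = 0.000588 m/kN, R_2 = δ_0 / (δ_{22} + 1/k) = 0.34931 / (0.0128 + 0.000588) = 26.09 kN.

R_2 = 26.09 kN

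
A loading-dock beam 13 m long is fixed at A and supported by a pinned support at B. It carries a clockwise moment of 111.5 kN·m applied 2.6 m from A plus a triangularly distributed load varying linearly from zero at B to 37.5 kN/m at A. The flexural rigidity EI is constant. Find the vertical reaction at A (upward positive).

Remove the prop at B; the released (primary) structure is a cantilever built in at A.
Primary-structure tip deflection at B by superposition:
  clockwise couple 111.5 at a = 2.6: M₀a(2L − a)/(2EI) = 3392/EI
  triangular load, peak 37.5 at the fixed end: w₀L⁴/(30EI) = 35701/EI
  δ_0 = 39093/EI
Tip deflection under a unit load at B: L³/(3EI) = 732.3/EI.
Compatibility at B: δ_0 − R_B·δ_{BB} = 0, so R_B = 39093/732.3 = 53.38 kN.
Vertical equilibrium: R_A = ΣP − R_B = 243.8 − 53.38 = 190.4 kN.

R_A = 190.4 kN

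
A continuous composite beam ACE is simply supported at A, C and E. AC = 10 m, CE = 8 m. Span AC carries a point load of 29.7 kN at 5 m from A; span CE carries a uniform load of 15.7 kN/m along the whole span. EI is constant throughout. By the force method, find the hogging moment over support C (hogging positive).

Insert a hinge at C; M_C is the redundant, and each span becomes simply supported.
Rotations at C on the released spans (each span's end-slope, ×1/EI):
  span AC: point load 29.7 at a = 5: Pab(L + a)/(6LEI) = 185.6/EI
  span CE: UDL 15.7: wL³/(24EI) = 334.9/EI
  relative rotation θ_0 = (185.6 + 334.9)/EI = 520.6/EI
A unit hogging moment at C produces rotation L₁/(3EI) + L₂/(3EI) = 6/EI.
Slope continuity at C: θ_0 = M_C·6/EI, so M_C = 520.6/6 = 86.76 kN·m (hogging).

M_C = 86.76 kN·m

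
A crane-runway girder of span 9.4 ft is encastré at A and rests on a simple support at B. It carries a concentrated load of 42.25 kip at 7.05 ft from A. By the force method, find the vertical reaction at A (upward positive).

R_A = 15.51 kip

Remove the prop at B; the released (primary) structure is a cantilever built in at A.
Free-end deflection of the primary structure under the applied loading (downward +):
  point load 42.25 at a = 7.05: Pa²(3L − a)/(6EI) = 7402/EI
Flexibility coefficient — unit upward force at B: δ_{BB} = L³/(3EI) = 276.9/EI.
Compatibility at B: δ_0 − R_B·δ_{BB} = 0, so R_B = 7402/276.9 = 26.74 kip.
Vertical equilibrium: R_A = ΣP − R_B = 42.25 − 26.74 = 15.51 kip.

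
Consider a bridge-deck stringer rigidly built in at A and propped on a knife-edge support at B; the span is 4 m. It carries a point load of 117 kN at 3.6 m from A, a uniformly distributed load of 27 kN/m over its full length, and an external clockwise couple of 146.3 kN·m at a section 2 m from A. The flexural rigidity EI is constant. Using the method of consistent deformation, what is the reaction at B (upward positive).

R_B = 181.2 kN

Take the reaction at B as the redundant and release it; the primary structure is a cantilever fixed at A.
Downward deflection at the released point B due to the loads:
  point load 117 at a = 3.6: Pa²(3L − a)/(6EI) = 2123/EI
  UDL 27: wL⁴/(8EI) = 864/EI
  clockwise couple 146.3 at a = 2: M₀a(2L − a)/(2EI) = 877.8/EI
  δ_0 = 3865/EI
Flexibility coefficient — unit upward force at B: δ_{BB} = L³/(3EI) = 21.33/EI.
Compatibility at B: δ_0 − R_B·δ_{BB} = 0, so R_B = 3865/21.33 = 181.2 kN.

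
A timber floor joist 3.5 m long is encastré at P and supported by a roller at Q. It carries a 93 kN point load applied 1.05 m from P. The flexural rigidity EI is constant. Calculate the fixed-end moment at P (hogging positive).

M_P = 58.1 kN·m

Remove the prop at Q; the released (primary) structure is a cantilever built in at P.
Primary-structure tip deflection at Q by superposition:
  point load 93 at a = 1.05: Pa²(3L − a)/(6EI) = 161.5/EI
Flexibility coefficient — unit upward force at Q: δ_{QQ} = L³/(3EI) = 14.29/EI.
Compatibility at Q: δ_0 − R_Q·δ_{QQ} = 0, so R_Q = 161.5/14.29 = 11.3 kN.
Moment equilibrium about P: M_P = Σ(load moments about P) − R_Q·L = 97.65 − 11.3×3.5 = 58.1 kN·m.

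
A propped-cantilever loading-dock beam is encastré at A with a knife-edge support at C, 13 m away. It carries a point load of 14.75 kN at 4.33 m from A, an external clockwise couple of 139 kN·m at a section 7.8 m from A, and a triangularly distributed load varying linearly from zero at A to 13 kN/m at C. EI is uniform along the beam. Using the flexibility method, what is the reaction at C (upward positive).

Take the reaction at C as the redundant and release it; the primary structure is a cantilever fixed at A.
Deflection at C on the released cantilever, summing each load's contribution:
  point load 14.75 at a = 4.33: Pa²(3L − a)/(6EI) = 1598/EI
  clockwise couple 139 at a = 7.8: M₀a(2L − a)/(2EI) = 9866/EI
  triangular load, peak 13 at the free end: 11w₀L⁴/(120EI) = 34035/EI
  δ_0 = 45499/EI
Tip deflection under a unit load at C: L³/(3EI) = 732.3/EI.
Compatibility at C: δ_0 − R_C·δ_{CC} = 0, so R_C = 45499/732.3 = 62.13 kN.

R_C = 62.13 kN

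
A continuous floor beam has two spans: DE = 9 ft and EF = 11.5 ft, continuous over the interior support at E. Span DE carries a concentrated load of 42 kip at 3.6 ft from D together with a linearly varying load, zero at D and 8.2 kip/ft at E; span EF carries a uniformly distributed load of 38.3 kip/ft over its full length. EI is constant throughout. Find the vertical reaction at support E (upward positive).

R_E = 341.3 kip

Release continuity at E by inserting a hinge; the redundant is the internal moment M_E. The primary structure is two simply-supported spans DE and EF.
Rotations at E on the released spans (each span's end-slope, ×1/EI):
  span DE: point load 42 at a = 3.6: Pab(L + a)/(6LEI) = 190.5/EI
  span DE: triangular load, peak 8.2: w₀L³/(45EI) = 132.8/EI
  span EF: UDL 38.3: wL³/(24EI) = 2427/EI
  relative rotation θ_0 = (323.4 + 2427)/EI = 2750/EI
A unit hogging moment at E produces rotation L₁/(3EI) + L₂/(3EI) = 6.833/EI.
Compatibility: M_E·(L₁+L₂)/(3EI) = θ_0, giving M_E = 402.5 kip·ft (hogging).
Span DE, ΣM about D with M_E applied at E: R_E^{DE}·9 = 372.6 + 402.5, so R_E^{DE} = 86.12 kip and R_D = 78.9 − 86.12 = -7.222 kip.
Span EF, ΣM about F: R_E^{EF}·11.5 = 2533 + 402.5, so R_E^{EF} = 255.2 kip and R_F = 440.4 − 255.2 = 185.2 kip.
R_E = 86.12 + 255.2 = 341.3 kip.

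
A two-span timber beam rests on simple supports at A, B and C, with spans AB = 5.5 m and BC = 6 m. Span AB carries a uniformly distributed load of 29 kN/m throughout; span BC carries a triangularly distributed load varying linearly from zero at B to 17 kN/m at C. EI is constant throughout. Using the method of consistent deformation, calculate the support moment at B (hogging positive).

M_B = 71.07 kN·m

Insert a hinge at B; M_B is the redundant, and each span becomes simply supported.
End slopes at the hinge B, treating each span as simply supported:
  span AB: UDL 29: wL³/(24EI) = 201/EI
  span BC: triangular load, peak 17: 7w₀L³/(360EI) = 71.4/EI
  relative rotation θ_0 = (201 + 71.4)/EI = 272.4/EI
A unit hogging moment at B produces rotation L₁/(3EI) + L₂/(3EI) = 3.833/EI.
Compatibility: M_B·(L₁+L₂)/(3EI) = θ_0, giving M_B = 71.07 kN·m (hogging).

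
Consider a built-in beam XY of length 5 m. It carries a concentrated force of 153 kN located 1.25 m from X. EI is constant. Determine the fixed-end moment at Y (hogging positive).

Take the two fixed-end moments M_X, M_Y as redundants; the released structure is the simple span XY.
End rotations of the released simple span under the applied load (×1/EI):
  at X: point load 153 at a = 1.25: Pab(L + b)/(6LEI) = 209.2/EI
  at Y: point load 153 at a = 1.25: Pab(L + a)/(6LEI) = 149.4/EI
  θ_X0 = 209.2/EI,  θ_Y0 = 149.4/EI
Flexibility coefficients: a unit moment at one end gives L/(3EI) there and L/(6EI) at the far end, so f₁₁ = f₂₂ = 1.667/EI and f₁₂ = f₂₁ = 0.8333/EI.
Compatibility — zero rotation at each built-in end:
  1.667 M_X + 0.8333 M_Y = 209.2
  0.8333 M_X + 1.667 M_Y = 149.4
Solving the pair gives M_X = 107.6 kN·m and M_Y = 35.86 kN·m (hogging).

M_Y = 35.86 kN·m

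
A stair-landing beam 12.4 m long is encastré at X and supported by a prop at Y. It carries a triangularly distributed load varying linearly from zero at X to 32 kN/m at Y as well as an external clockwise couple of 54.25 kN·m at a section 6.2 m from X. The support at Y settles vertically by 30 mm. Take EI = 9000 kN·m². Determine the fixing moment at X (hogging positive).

M_X = 285.5 kN·m

Remove the prop at Y; the released (primary) structure is a cantilever built in at X.
Primary-structure tip deflection at Y by superposition:
  triangular load, peak 32 at the free end: 11w₀L⁴/(120EI) = 69350/EI
  clockwise couple 54.25 at a = 6.2: M₀a(2L − a)/(2EI) = 3128/EI
  δ_0 = 72478/EI
Tip deflection under a unit load at Y: L³/(3EI) = 635.5/EI.
With EI = 9000 kN·m²: δ_0 = 8.0531 m and δ_{YY} = 0.070616 m/kN.
Compatibility — the beam at Y must follow the support down by 0.03 m: δ_0 − R_Y·δ_{YY} = 0.03, so R_Y = (8.0531 − 0.03)/0.070616 = 113.6 kN.
Moment equilibrium about X: M_X = Σ(load moments about X) − R_Y·L = 1694 − 113.6×12.4 = 285.5 kN·m.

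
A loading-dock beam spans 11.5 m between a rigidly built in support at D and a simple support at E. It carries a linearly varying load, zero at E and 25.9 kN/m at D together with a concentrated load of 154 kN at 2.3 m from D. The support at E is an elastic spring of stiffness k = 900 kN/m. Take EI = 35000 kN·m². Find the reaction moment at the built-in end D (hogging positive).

Remove the prop at E; the released (primary) structure is a cantilever built in at D.
Downward deflection at the released point E due to the loads:
  triangular load, peak 25.9 at the fixed end: w₀L⁴/(30EI) = 15100/EI
  point load 154 at a = 2.3: Pa²(3L − a)/(6EI) = 4372/EI
  δ_0 = 19472/EI
Tip deflection under a unit load at E: L³/(3EI) = 507/EI.
With EI = 35000 kN·m²: δ_0 = 0.55634 m and δ_{EE} = 0.014485 m/kN.
Compatibility — the spring shortens by R_E/k under the reaction it provides: δ_0 − R_E·δ_{EE} = R_E/k. With 1/k = 0.001111 m/kN, R_E = δ_0 / (δ_{EE} + 1/k) = 0.55634 / (0.014485 + 0.001111) = 35.67 kN.
Moment equilibrium about D: M_D = Σ(load moments about D) − R_E·L = 925.1 − 35.67×11.5 = 514.8 kN·m.

M_D = 514.8 kN·m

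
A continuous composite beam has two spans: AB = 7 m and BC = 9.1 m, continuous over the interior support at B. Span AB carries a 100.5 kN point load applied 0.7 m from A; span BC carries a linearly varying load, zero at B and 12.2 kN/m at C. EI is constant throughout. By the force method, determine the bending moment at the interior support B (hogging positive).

Release continuity at B by inserting a hinge; the redundant is the internal moment M_B. The primary structure is two simply-supported spans AB and BC.
Rotations at B on the released spans (each span's end-slope, ×1/EI):
  span AB: point load 100.5 at a = 0.7: Pab(L + a)/(6LEI) = 81.25/EI
  span BC: triangular load, peak 12.2: 7w₀L³/(360EI) = 178.8/EI
  relative rotation θ_0 = (81.25 + 178.8)/EI = 260/EI
A unit hogging moment at B produces rotation L₁/(3EI) + L₂/(3EI) = 5.367/EI.
Compatibility: M_B·(L₁+L₂)/(3EI) = θ_0, giving M_B = 48.45 kN·m (hogging).

M_B = 48.45 kN·m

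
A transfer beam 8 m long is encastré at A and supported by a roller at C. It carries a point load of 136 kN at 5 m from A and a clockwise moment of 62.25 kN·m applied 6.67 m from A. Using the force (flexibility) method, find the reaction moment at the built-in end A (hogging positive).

M_A = 146.8 kN·m

Choose R_C as the redundant. The primary structure is the cantilever fixed at A.
Primary-structure tip deflection at C by superposition:
  point load 136 at a = 5: Pa²(3L − a)/(6EI) = 10767/EI
  clockwise couple 62.25 at a = 6.67: M₀a(2L − a)/(2EI) = 1937/EI
  δ_0 = 12704/EI
Flexibility coefficient — unit upward force at C: δ_{CC} = L³/(3EI) = 170.7/EI.
The prop prevents deflection at C: R_C = δ_0/δ_{CC} = 12704/170.7 = 74.44 kN.
Moment equilibrium about A: M_A = Σ(load moments about A) − R_C·L = 742.2 − 74.44×8 = 146.8 kN·m.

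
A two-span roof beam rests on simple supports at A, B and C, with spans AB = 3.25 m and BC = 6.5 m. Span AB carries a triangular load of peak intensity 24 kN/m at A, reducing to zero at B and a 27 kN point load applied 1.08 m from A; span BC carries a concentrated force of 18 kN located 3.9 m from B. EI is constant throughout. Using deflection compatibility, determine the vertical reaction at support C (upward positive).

R_C = 7.361 kN

Insert a hinge at B; M_B is the redundant, and each span becomes simply supported.
Discontinuity in slope at B on the released structure — sum the simple-span end rotations:
  span AB: triangular load, peak 24: 7w₀L³/(360EI) = 16.02/EI
  span AB: point load 27 at a = 1.08: Pab(L + a)/(6LEI) = 14.05/EI
  span BC: point load 18 at a = 3.9: Pab(L + b)/(6LEI) = 42.59/EI
  relative rotation θ_0 = (30.07 + 42.59)/EI = 72.66/EI
A unit hogging moment at B produces rotation L₁/(3EI) + L₂/(3EI) = 3.25/EI.
Slope continuity at B: θ_0 = M_B·3.25/EI, so M_B = 72.66/3.25 = 22.36 kN·m (hogging).
Span BC, ΣM about C: R_B^{BC}·6.5 = 46.8 + 22.36, so R_B^{BC} = 10.64 kN and R_C = 18 − 10.64 = 7.361 kN.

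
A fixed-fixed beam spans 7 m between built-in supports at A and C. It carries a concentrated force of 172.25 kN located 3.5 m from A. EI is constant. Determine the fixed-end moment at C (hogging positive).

M_C = 150.7 kN·m

Release both end moments; the primary structure is a simply-supported span AC with redundants M_A and M_C.
On the primary (simply-supported) span, the end slopes from the loading are:
  at A: point load 172.25 at a = 3.5: Pab(L + b)/(6LEI) = 527.5/EI
  at C: point load 172.25 at a = 3.5: Pab(L + a)/(6LEI) = 527.5/EI
  θ_A0 = 527.5/EI,  θ_C0 = 527.5/EI
Flexibility coefficients: a unit moment at one end gives L/(3EI) there and L/(6EI) at the far end, so f₁₁ = f₂₂ = 2.333/EI and f₁₂ = f₂₁ = 1.167/EI.
Compatibility — zero rotation at each built-in end:
  2.333 M_A + 1.167 M_C = 527.5
  1.167 M_A + 2.333 M_C = 527.5
Solving the pair gives M_A = 150.7 kN·m and M_C = 150.7 kN·m (hogging).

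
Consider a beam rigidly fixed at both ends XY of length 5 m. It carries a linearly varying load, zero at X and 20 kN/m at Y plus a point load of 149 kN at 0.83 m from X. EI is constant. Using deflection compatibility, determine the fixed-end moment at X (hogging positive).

M_X = 102.7 kN·m

Release both end moments; the primary structure is a simply-supported span XY with redundants M_X and M_Y.
Simple-span end rotations at X and Y under the given loads:
  at X: triangular load, peak 20: 7w₀L³/(360EI) = 48.61/EI
  at Y: triangular load, peak 20: w₀L³/(45EI) = 55.56/EI
  at X: point load 149 at a = 0.83: Pab(L + b)/(6LEI) = 157.6/EI
  at Y: point load 149 at a = 0.83: Pab(L + a)/(6LEI) = 100.2/EI
  θ_X0 = 206.2/EI,  θ_Y0 = 155.8/EI
Flexibility coefficients: a unit moment at one end gives L/(3EI) there and L/(6EI) at the far end, so f₁₁ = f₂₂ = 1.667/EI and f₁₂ = f₂₁ = 0.8333/EI.
Compatibility — zero rotation at each built-in end:
  1.667 M_X + 0.8333 M_Y = 206.2
  0.8333 M_X + 1.667 M_Y = 155.8
Solving the pair gives M_X = 102.7 kN·m and M_Y = 42.12 kN·m (hogging).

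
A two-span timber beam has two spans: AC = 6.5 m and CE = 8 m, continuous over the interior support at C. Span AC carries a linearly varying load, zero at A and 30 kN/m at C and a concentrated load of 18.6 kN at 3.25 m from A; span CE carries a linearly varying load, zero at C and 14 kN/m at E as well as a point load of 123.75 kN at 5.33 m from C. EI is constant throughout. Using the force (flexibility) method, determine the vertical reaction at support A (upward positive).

R_A = 17.51 kN

Take M_C as the redundant. Released structure: two simple spans AC and CE with a hinge at C.
Discontinuity in slope at C on the released structure — sum the simple-span end rotations:
  span AC: triangular load, peak 30: w₀L³/(45EI) = 183.1/EI
  span AC: point load 18.6 at a = 3.25: Pab(L + a)/(6LEI) = 49.12/EI
  span CE: triangular load, peak 14: 7w₀L³/(360EI) = 139.4/EI
  span CE: point load 123.75 at a = 5.33: Pab(L + b)/(6LEI) = 391.5/EI
  relative rotation θ_0 = (232.2 + 530.9)/EI = 763.1/EI
A unit hogging moment at C produces rotation L₁/(3EI) + L₂/(3EI) = 4.833/EI.
Compatibility: M_C·(L₁+L₂)/(3EI) = θ_0, giving M_C = 157.9 kN·m (hogging).
Span AC, ΣM about A with M_C applied at C: R_C^{AC}·6.5 = 482.9 + 157.9, so R_C^{AC} = 98.59 kN and R_A = 116.1 − 98.59 = 17.51 kN.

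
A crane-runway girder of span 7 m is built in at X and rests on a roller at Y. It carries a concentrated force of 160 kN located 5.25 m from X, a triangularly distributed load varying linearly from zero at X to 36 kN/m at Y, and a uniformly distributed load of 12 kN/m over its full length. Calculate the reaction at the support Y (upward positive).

Take the reaction at Y as the redundant and release it; the primary structure is a cantilever fixed at X.
Primary-structure tip deflection at Y by superposition:
  point load 160 at a = 5.25: Pa²(3L − a)/(6EI) = 11576/EI
  triangular load, peak 36 at the free end: 11w₀L⁴/(120EI) = 7923/EI
  UDL 12: wL⁴/(8EI) = 3602/EI
  δ_0 = 23101/EI
Tip deflection under a unit load at Y: L³/(3EI) = 114.3/EI.
Compatibility at Y: δ_0 − R_Y·δ_{YY} = 0, so R_Y = 23101/114.3 = 202.1 kN.

R_Y = 202.1 kN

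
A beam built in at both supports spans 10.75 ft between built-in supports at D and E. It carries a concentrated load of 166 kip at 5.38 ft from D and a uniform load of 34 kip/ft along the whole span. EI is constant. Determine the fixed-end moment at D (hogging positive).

Take the two fixed-end moments M_D, M_E as redundants; the released structure is the simple span DE.
Simple-span end rotations at D and E under the given loads:
  at D: point load 166 at a = 5.38: Pab(L + b)/(6LEI) = 1199/EI
  at E: point load 166 at a = 5.38: Pab(L + a)/(6LEI) = 1199/EI
  at D: UDL 34: wL³/(24EI) = 1760/EI
  at E: UDL 34: wL³/(24EI) = 1760/EI
  θ_D0 = 2959/EI,  θ_E0 = 2959/EI
Flexibility coefficients: a unit moment at one end gives L/(3EI) there and L/(6EI) at the far end, so f₁₁ = f₂₂ = 3.583/EI and f₁₂ = f₂₁ = 1.792/EI.
Compatibility — zero rotation at each built-in end:
  3.583 M_D + 1.792 M_E = 2959
  1.792 M_D + 3.583 M_E = 2959
Solving the pair gives M_D = 550.3 kip·ft and M_E = 550.7 kip·ft (hogging).

M_D = 550.3 kip·ft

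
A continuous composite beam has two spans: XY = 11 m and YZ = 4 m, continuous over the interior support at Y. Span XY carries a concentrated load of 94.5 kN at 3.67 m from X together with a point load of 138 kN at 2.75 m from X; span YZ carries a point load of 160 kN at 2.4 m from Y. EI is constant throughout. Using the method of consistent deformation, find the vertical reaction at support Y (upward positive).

Release continuity at Y by inserting a hinge; the redundant is the internal moment M_Y. The primary structure is two simply-supported spans XY and YZ.
End slopes at the hinge Y, treating each span as simply supported:
  span XY: point load 94.5 at a = 3.67: Pab(L + a)/(6LEI) = 565.1/EI
  span XY: point load 138 at a = 2.75: Pab(L + a)/(6LEI) = 652.3/EI
  span YZ: point load 160 at a = 2.4: Pab(L + b)/(6LEI) = 143.4/EI
  relative rotation θ_0 = (1217 + 143.4)/EI = 1361/EI
A unit hogging moment at Y produces rotation L₁/(3EI) + L₂/(3EI) = 5/EI.
Slope continuity at Y: θ_0 = M_Y·5/EI, so M_Y = 1361/5 = 272.1 kN·m (hogging).
Span XY, ΣM about X with M_Y applied at Y: R_Y^{XY}·11 = 726.3 + 272.1, so R_Y^{XY} = 90.77 kN and R_X = 232.5 − 90.77 = 141.7 kN.
Span YZ, ΣM about Z: R_Y^{YZ}·4 = 256 + 272.1, so R_Y^{YZ} = 132 kN and R_Z = 160 − 132 = 27.97 kN.
R_Y = 90.77 + 132 = 222.8 kN.

R_Y = 222.8 kN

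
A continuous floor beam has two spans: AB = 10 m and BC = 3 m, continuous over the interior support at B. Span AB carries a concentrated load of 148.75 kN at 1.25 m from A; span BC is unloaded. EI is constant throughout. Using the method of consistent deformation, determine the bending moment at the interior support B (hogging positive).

Insert a hinge at B; M_B is the redundant, and each span becomes simply supported.
Discontinuity in slope at B on the released structure — sum the simple-span end rotations:
  span AB: point load 148.75 at a = 1.25: Pab(L + a)/(6LEI) = 305.1/EI
  relative rotation θ_0 = (305.1 + 0)/EI = 305.1/EI
A unit hogging moment at B produces rotation L₁/(3EI) + L₂/(3EI) = 4.333/EI.
Slope continuity at B: θ_0 = M_B·4.333/EI, so M_B = 305.1/4.333 = 70.4 kN·m (hogging).

M_B = 70.4 kN·m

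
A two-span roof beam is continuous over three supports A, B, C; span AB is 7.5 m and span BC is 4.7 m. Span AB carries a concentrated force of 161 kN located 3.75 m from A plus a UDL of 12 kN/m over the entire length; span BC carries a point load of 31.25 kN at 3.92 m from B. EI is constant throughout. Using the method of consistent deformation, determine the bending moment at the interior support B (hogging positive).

M_B = 195.6 kN·m

Insert a hinge at B; M_B is the redundant, and each span becomes simply supported.
Discontinuity in slope at B on the released structure — sum the simple-span end rotations:
  span AB: point load 161 at a = 3.75: Pab(L + a)/(6LEI) = 566/EI
  span AB: UDL 12: wL³/(24EI) = 210.9/EI
  span BC: point load 31.25 at a = 3.92: Pab(L + b)/(6LEI) = 18.57/EI
  relative rotation θ_0 = (777 + 18.57)/EI = 795.5/EI
A unit hogging moment at B produces rotation L₁/(3EI) + L₂/(3EI) = 4.067/EI.
Compatibility: M_B·(L₁+L₂)/(3EI) = θ_0, giving M_B = 195.6 kN·m (hogging).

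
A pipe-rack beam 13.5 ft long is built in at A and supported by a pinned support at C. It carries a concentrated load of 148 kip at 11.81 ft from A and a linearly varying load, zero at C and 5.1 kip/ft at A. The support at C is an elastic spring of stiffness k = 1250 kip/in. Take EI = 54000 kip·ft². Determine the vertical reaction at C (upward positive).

Remove the prop at C; the released (primary) structure is a cantilever built in at A.
Free-end deflection of the primary structure under the applied loading (downward +):
  point load 148 at a = 11.81: Pa²(3L − a)/(6EI) = 98705/EI
  triangular load, peak 5.1 at the fixed end: w₀L⁴/(30EI) = 5647/EI
  δ_0 = 104352/EI
Flexibility coefficient — unit upward force at C: δ_{CC} = L³/(3EI) = 820.1/EI.
With EI = 54000 kip·ft²: δ_0 = 1.9324 ft and δ_{CC} = 0.015187 ft/kip.
Compatibility — the spring shortens by R_C/k under the reaction it provides: δ_0 − R_C·δ_{CC} = R_C/k. With 1/k = 1/(1250×12) ft/kip = 0.000067 ft/kip, R_C = δ_0 / (δ_{CC} + 1/k) = 1.9324 / (0.015187 + 0.000067) = 126.7 kip.

R_C = 126.7 kip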